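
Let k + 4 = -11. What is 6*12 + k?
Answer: 57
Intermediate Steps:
k = -15 (k = -4 - 11 = -15)
6*12 + k = 6*12 - 15 = 72 - 15 = 57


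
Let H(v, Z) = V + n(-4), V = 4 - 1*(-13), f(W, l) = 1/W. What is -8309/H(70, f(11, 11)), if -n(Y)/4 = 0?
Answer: -8309/17 ≈ -488.76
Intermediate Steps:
n(Y) = 0 (n(Y) = -4*0 = 0)
V = 17 (V = 4 + 13 = 17)
H(v, Z) = 17 (H(v, Z) = 17 + 0 = 17)
-8309/H(70, f(11, 11)) = -8309/17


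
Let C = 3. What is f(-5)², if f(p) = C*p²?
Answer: 5625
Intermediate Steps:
f(p) = 3*p²
f(-5)² = (3*(-5)²)² = (3*25)² = 75² = 5625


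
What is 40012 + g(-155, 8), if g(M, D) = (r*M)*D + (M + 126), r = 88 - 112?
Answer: 69743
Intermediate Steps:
r = -24
g(M, D) = 126 + M - 24*D*M (g(M, D) = (-24*M)*D + (M + 126) = -24*D*M + (126 + M) = 126 + M - 24*D*M)
40012 + g(-155, 8) = 40012 + (126 - 155 - 24*8*(-155)) = 40012 + (126 - 155 + 29760) = 40012 + 29731 = 69743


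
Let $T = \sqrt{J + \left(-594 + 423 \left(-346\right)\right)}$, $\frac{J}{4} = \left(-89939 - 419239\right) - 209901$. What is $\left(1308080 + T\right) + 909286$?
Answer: $2217366 + 2 i \sqrt{755817} \approx 2.2174 \cdot 10^{6} + 1738.8 i$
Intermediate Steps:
$J = -2876316$ ($J = 4 \left(\left(-89939 - 419239\right) - 209901\right) = 4 \left(-509178 - 209901\right) = 4 \left(-719079\right) = -2876316$)
$T = 2 i \sqrt{755817}$ ($T = \sqrt{-2876316 + \left(-594 + 423 \left(-346\right)\right)} = \sqrt{-2876316 - 146952} = \sqrt{-3023268} = 2 i \sqrt{755817} \approx 1738.8 i$)
$\left(1308080 + T\right) + 909286 = \left(1308080 + 2 i \sqrt{755817}\right) + 909286 = 2217366 + 2 i \sqrt{755817}$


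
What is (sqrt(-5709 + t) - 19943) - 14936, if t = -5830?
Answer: -34879 + I*sqrt(11539) ≈ -34879.0 + 107.42*I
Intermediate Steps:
(sqrt(-5709 + t) - 19943) - 14936 = (sqrt(-5709 - 5830) - 19943) - 14936 = (sqrt(-11539) - 19943) - 14936 = (I*sqrt(11539) - 19943) - 14936 = (-19943 + I*sqrt(11539)) - 14936 = -34879 + I*sqrt(11539)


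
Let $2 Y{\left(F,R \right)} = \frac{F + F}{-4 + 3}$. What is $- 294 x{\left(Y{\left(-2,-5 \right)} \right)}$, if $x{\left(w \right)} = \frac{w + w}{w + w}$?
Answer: $-294$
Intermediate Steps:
$Y{\left(F,R \right)} = - F$ ($Y{\left(F,R \right)} = \frac{\left(F + F\right) \frac{1}{-4 + 3}}{2} = \frac{2 F \frac{1}{-1}}{2} = \frac{2 F \left(-1\right)}{2} = \frac{\left(-2\right) F}{2} = - F$)
$x{\left(w \right)} = 1$ ($x{\left(w \right)} = \frac{2 w}{2 w} = 2 w \frac{1}{2 w} = 1$)
$- 294 x{\left(Y{\left(-2,-5 \right)} \right)} = \left(-294\right) 1 = -294$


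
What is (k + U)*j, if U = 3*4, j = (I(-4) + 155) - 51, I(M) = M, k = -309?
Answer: -29700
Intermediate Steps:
j = 100 (j = (-4 + 155) - 51 = 151 - 51 = 100)
U = 12
(k + U)*j = (-309 + 12)*100 = -297*100 = -29700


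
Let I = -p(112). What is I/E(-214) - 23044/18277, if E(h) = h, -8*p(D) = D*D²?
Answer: -229618932/279377 ≈ -821.90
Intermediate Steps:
p(D) = -D³/8 (p(D) = -D*D²/8 = -D³/8)
I = 175616 (I = -(-1)*112³/8 = -(-1)*1404928/8 = -1*(-175616) = 175616)
I/E(-214) - 23044/18277 = 175616/(-214) - 23044/18277 = 175616*(-1/214) - 23044*1/18277 = -87808/107 - 3292/2611 = -229618932/279377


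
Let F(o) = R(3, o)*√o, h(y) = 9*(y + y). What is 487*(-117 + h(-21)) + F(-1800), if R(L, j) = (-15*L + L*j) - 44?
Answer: -241065 - 164670*I*√2 ≈ -2.4107e+5 - 2.3288e+5*I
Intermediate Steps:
R(L, j) = -44 - 15*L + L*j
h(y) = 18*y (h(y) = 9*(2*y) = 18*y)
F(o) = √o*(-89 + 3*o) (F(o) = (-44 - 15*3 + 3*o)*√o = (-44 - 45 + 3*o)*√o = (-89 + 3*o)*√o = √o*(-89 + 3*o))
487*(-117 + h(-21)) + F(-1800) = 487*(-117 + 18*(-21)) + √(-1800)*(-89 + 3*(-1800)) = 487*(-117 - 378) + (30*I*√2)*(-89 - 5400) = 487*(-495) + (30*I*√2)*(-5489) = -241065 - 164670*I*√2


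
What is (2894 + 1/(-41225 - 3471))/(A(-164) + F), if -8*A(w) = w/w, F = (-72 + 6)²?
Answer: 129350223/194690189 ≈ 0.66439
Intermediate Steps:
F = 4356 (F = (-66)² = 4356)
A(w) = -⅛ (A(w) = -w/(8*w) = -⅛*1 = -⅛)
(2894 + 1/(-41225 - 3471))/(A(-164) + F) = (2894 + 1/(-41225 - 3471))/(-⅛ + 4356) = (2894 + 1/(-44696))/(34847/8) = (2894 - 1/44696)*(8/34847) = (129350223/44696)*(8/34847) = 129350223/194690189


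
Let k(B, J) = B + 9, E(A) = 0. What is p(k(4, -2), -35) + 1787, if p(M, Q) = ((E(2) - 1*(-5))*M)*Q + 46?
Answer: -442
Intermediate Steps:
k(B, J) = 9 + B
p(M, Q) = 46 + 5*M*Q (p(M, Q) = ((0 - 1*(-5))*M)*Q + 46 = ((0 + 5)*M)*Q + 46 = (5*M)*Q + 46 = 5*M*Q + 46 = 46 + 5*M*Q)
p(k(4, -2), -35) + 1787 = (46 + 5*(9 + 4)*(-35)) + 1787 = (46 + 5*13*(-35)) + 1787 = (46 - 2275) + 1787 = -2229 + 1787 = -442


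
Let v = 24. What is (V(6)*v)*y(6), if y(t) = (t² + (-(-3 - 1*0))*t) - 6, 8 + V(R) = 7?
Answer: -1152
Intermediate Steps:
V(R) = -1 (V(R) = -8 + 7 = -1)
y(t) = -6 + t² + 3*t (y(t) = (t² + (-(-3 + 0))*t) - 6 = (t² + (-1*(-3))*t) - 6 = (t² + 3*t) - 6 = -6 + t² + 3*t)
(V(6)*v)*y(6) = (-1*24)*(-6 + 6² + 3*6) = -24*(-6 + 36 + 18) = -24*48 = -1152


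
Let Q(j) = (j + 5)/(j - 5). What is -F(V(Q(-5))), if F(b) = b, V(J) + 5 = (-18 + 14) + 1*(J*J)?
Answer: 9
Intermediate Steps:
Q(j) = (5 + j)/(-5 + j)
V(J) = -9 + J² (V(J) = -5 + ((-18 + 14) + 1*(J*J)) = -5 + (-4 + 1*J²) = -5 + (-4 + J²) = -9 + J²)
-F(V(Q(-5))) = -(-9 + ((5 - 5)/(-5 - 5))²) = -(-9 + (0/(-10))²) = -(-9 + (-⅒*0)²) = -(-9 + 0²) = -(-9 + 0) = -1*(-9) = 9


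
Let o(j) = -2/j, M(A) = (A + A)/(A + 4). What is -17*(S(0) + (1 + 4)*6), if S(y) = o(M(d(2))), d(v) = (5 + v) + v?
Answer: -4369/9 ≈ -485.44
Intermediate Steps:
d(v) = 5 + 2*v
M(A) = 2*A/(4 + A) (M(A) = (2*A)/(4 + A) = 2*A/(4 + A))
S(y) = -13/9 (S(y) = -2*(4 + (5 + 2*2))/(2*(5 + 2*2)) = -2*(4 + (5 + 4))/(2*(5 + 4)) = -2/(2*9/(4 + 9)) = -2/(2*9/13) = -2/(2*9*(1/13)) = -2/18/13 = -2*13/18 = -13/9)
-17*(S(0) + (1 + 4)*6) = -17*(-13/9 + (1 + 4)*6) = -17*(-13/9 + 5*6) = -17*(-13/9 + 30) = -17*257/9 = -4369/9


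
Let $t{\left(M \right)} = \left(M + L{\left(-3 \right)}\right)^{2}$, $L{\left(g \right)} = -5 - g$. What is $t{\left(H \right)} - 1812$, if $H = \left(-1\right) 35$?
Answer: $-443$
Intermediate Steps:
$H = -35$
$t{\left(M \right)} = \left(-2 + M\right)^{2}$ ($t{\left(M \right)} = \left(M - 2\right)^{2} = \left(-2 + M\right)^{2}$)
$t{\left(H \right)} - 1812 = \left(-2 - 35\right)^{2} - 1812 = \left(-37\right)^{2} - 1812 = 1369 - 1812 = -443$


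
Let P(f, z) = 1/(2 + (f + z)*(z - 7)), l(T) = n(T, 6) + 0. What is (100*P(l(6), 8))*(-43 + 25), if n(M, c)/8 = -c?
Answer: 900/19 ≈ 47.368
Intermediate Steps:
n(M, c) = -8*c (n(M, c) = 8*(-c) = -8*c)
l(T) = -48 (l(T) = -8*6 + 0 = -48 + 0 = -48)
P(f, z) = 1/(2 + (-7 + z)*(f + z)) (P(f, z) = 1/(2 + (f + z)*(-7 + z)) = 1/(2 + (-7 + z)*(f + z)))
(100*P(l(6), 8))*(-43 + 25) = (100/(2 + 8² - 7*(-48) - 7*8 - 48*8))*(-43 + 25) = (100/(2 + 64 + 336 - 56 - 384))*(-18) = (100/(-38))*(-18) = (100*(-1/38))*(-18) = -50/19*(-18) = 900/19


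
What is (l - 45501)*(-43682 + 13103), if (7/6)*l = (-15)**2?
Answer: 9698343903/7 ≈ 1.3855e+9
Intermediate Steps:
l = 1350/7 (l = (6/7)*(-15)**2 = (6/7)*225 = 1350/7 ≈ 192.86)
(l - 45501)*(-43682 + 13103) = (1350/7 - 45501)*(-43682 + 13103) = -317157/7*(-30579) = 9698343903/7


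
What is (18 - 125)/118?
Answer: -107/118 ≈ -0.90678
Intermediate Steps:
(18 - 125)/118 = -107*1/118 = -107/118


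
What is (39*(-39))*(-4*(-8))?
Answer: -48672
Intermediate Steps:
(39*(-39))*(-4*(-8)) = -1521*32 = -48672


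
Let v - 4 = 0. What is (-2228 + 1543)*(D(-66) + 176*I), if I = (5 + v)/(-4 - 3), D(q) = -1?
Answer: 1089835/7 ≈ 1.5569e+5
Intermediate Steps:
v = 4 (v = 4 + 0 = 4)
I = -9/7 (I = (5 + 4)/(-4 - 3) = 9/(-7) = 9*(-1/7) = -9/7 ≈ -1.2857)
(-2228 + 1543)*(D(-66) + 176*I) = (-2228 + 1543)*(-1 + 176*(-9/7)) = -685*(-1 - 1584/7) = -685*(-1591/7) = 1089835/7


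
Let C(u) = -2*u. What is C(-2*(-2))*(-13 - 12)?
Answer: 200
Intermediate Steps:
C(-2*(-2))*(-13 - 12) = (-(-4)*(-2))*(-13 - 12) = -2*4*(-25) = -8*(-25) = 200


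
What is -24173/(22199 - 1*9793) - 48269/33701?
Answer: -1413479487/418094606 ≈ -3.3808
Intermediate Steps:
-24173/(22199 - 1*9793) - 48269/33701 = -24173/(22199 - 9793) - 48269*1/33701 = -24173/12406 - 48269/33701 = -1413479487/418094606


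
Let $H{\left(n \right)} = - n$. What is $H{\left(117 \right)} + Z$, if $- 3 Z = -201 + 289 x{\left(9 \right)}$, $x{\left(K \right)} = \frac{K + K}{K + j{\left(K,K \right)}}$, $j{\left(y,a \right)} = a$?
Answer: $- \frac{439}{3} \approx -146.33$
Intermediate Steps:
$x{\left(K \right)} = 1$ ($x{\left(K \right)} = \frac{K + K}{K + K} = \frac{2 K}{2 K} = 2 K \frac{1}{2 K} = 1$)
$Z = - \frac{88}{3}$ ($Z = - \frac{-201 + 289 \cdot 1}{3} = - \frac{-201 + 289}{3} = \left(- \frac{1}{3}\right) 88 = - \frac{88}{3} \approx -29.333$)
$H{\left(117 \right)} + Z = \left(-1\right) 117 - \frac{88}{3} = -117 - \frac{88}{3} = - \frac{439}{3}$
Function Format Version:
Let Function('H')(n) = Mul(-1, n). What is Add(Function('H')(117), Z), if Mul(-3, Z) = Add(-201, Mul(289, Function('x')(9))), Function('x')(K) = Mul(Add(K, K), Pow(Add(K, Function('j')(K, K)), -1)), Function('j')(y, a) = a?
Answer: Rational(-439, 3) ≈ -146.33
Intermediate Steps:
Function('x')(K) = 1 (Function('x')(K) = Mul(Add(K, K), Pow(Add(K, K), -1)) = Mul(Mul(2, K), Pow(Mul(2, K), -1)) = Mul(Mul(2, K), Mul(Rational(1, 2), Pow(K, -1))) = 1)
Z = Rational(-88, 3) (Z = Mul(Rational(-1, 3), Add(-201, Mul(289, 1))) = Mul(Rational(-1, 3), Add(-201, 289)) = Mul(Rational(-1, 3), 88) = Rational(-88, 3) ≈ -29.333)
Add(Function('H')(117), Z) = Add(Mul(-1, 117), Rational(-88, 3)) = Add(-117, Rational(-88, 3)) = Rational(-439, 3)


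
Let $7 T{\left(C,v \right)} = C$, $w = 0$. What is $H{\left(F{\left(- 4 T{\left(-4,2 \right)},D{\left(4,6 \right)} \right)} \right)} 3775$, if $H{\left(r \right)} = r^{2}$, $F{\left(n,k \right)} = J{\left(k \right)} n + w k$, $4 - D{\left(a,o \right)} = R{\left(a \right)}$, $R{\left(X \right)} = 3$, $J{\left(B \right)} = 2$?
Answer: $\frac{3865600}{49} \approx 78890.0$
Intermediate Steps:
$T{\left(C,v \right)} = \frac{C}{7}$
$D{\left(a,o \right)} = 1$ ($D{\left(a,o \right)} = 4 - 3 = 1$)
$F{\left(n,k \right)} = 2 n$ ($F{\left(n,k \right)} = 2 n + 0 k = 2 n + 0 = 2 n$)
$H{\left(F{\left(- 4 T{\left(-4,2 \right)},D{\left(4,6 \right)} \right)} \right)} 3775 = \left(2 \left(- 4 \cdot \frac{1}{7} \left(-4\right)\right)\right)^{2} \cdot 3775 = \left(2 \left(\left(-4\right) \left(- \frac{4}{7}\right)\right)\right)^{2} \cdot 3775 = \left(2 \cdot \frac{16}{7}\right)^{2} \cdot 3775 = \left(\frac{32}{7}\right)^{2} \cdot 3775 = \frac{1024}{49} \cdot 3775 = \frac{3865600}{49}$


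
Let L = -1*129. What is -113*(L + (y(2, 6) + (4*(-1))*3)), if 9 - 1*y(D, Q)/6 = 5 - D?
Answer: 11865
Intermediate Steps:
y(D, Q) = 24 + 6*D (y(D, Q) = 54 - 6*(5 - D) = 54 + (-30 + 6*D) = 24 + 6*D)
L = -129
-113*(L + (y(2, 6) + (4*(-1))*3)) = -113*(-129 + ((24 + 6*2) + (4*(-1))*3)) = -113*(-129 + ((24 + 12) - 4*3)) = -113*(-129 + (36 - 12)) = -113*(-129 + 24) = -113*(-105) = 11865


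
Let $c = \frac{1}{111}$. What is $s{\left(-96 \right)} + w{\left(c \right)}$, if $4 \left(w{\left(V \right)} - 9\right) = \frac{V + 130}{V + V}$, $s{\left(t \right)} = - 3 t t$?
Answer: $- \frac{206681}{8} \approx -25835.0$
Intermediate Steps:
$s{\left(t \right)} = - 3 t^{2}$
$c = \frac{1}{111} \approx 0.009009$
$w{\left(V \right)} = 9 + \frac{130 + V}{8 V}$ ($w{\left(V \right)} = 9 + \frac{\left(V + 130\right) \frac{1}{V + V}}{4} = 9 + \frac{\left(130 + V\right) \frac{1}{2 V}}{4} = 9 + \frac{\frac{1}{2} \frac{1}{V} \left(130 + V\right)}{4} = 9 + \frac{130 + V}{8 V}$)
$s{\left(-96 \right)} + w{\left(c \right)} = - 3 \left(-96\right)^{2} + \frac{\frac{1}{\frac{1}{111}} \left(130 + 73 \cdot \frac{1}{111}\right)}{8} = \left(-3\right) 9216 + \frac{1}{8} \cdot 111 \left(130 + \frac{73}{111}\right) = -27648 + \frac{1}{8} \cdot 111 \cdot \frac{14503}{111} = -27648 + \frac{14503}{8} = - \frac{206681}{8}$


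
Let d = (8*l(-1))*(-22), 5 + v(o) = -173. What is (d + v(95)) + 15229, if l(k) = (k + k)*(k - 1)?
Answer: 14347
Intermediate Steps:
l(k) = 2*k*(-1 + k) (l(k) = (2*k)*(-1 + k) = 2*k*(-1 + k))
v(o) = -178 (v(o) = -5 - 173 = -178)
d = -704 (d = (8*(2*(-1)*(-1 - 1)))*(-22) = (8*(2*(-1)*(-2)))*(-22) = (8*4)*(-22) = 32*(-22) = -704)
(d + v(95)) + 15229 = (-704 - 178) + 15229 = -882 + 15229 = 14347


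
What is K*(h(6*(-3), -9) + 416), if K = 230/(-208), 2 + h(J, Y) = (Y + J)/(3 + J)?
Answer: -47817/104 ≈ -459.78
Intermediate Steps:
h(J, Y) = -2 + (J + Y)/(3 + J) (h(J, Y) = -2 + (Y + J)/(3 + J) = -2 + (J + Y)/(3 + J))
K = -115/104 (K = 230*(-1/208) = -115/104 ≈ -1.1058)
K*(h(6*(-3), -9) + 416) = -115*((-6 - 9 - 6*(-3))/(3 + 6*(-3)) + 416)/104 = -115*((-6 - 9 - 1*(-18))/(3 - 18) + 416)/104 = -115*((-6 - 9 + 18)/(-15) + 416)/104 = -115*(-1/15*3 + 416)/104 = -115*(-⅕ + 416)/104 = -115/104*2079/5 = -47817/104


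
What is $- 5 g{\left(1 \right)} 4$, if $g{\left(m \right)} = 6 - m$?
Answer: $-100$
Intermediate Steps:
$- 5 g{\left(1 \right)} 4 = - 5 \left(6 - 1\right) 4 = \left(-5\right) 5 \cdot 4 = \left(-25\right) 4 = -100$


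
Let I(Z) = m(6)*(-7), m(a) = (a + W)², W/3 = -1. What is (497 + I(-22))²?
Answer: 188356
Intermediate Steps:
W = -3 (W = 3*(-1) = -3)
m(a) = (-3 + a)² (m(a) = (a - 3)² = (-3 + a)²)
I(Z) = -63 (I(Z) = (-3 + 6)²*(-7) = 3²*(-7) = 9*(-7) = -63)
(497 + I(-22))² = (497 - 63)² = 434² = 188356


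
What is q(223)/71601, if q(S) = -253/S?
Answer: -253/15967023 ≈ -1.5845e-5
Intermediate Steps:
q(223)/71601 = -253/223/71601 = -253*1/223*(1/71601) = -253/223*1/71601 = -253/15967023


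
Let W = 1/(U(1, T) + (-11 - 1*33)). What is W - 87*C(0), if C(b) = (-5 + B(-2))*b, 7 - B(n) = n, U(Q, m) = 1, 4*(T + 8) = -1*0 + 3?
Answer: -1/43 ≈ -0.023256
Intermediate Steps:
T = -29/4 (T = -8 + (-1*0 + 3)/4 = -8 + (0 + 3)/4 = -8 + (¼)*3 = -8 + ¾ = -29/4 ≈ -7.2500)
W = -1/43 (W = 1/(1 + (-11 - 1*33)) = 1/(1 + (-11 - 33)) = 1/(1 - 44) = 1/(-43) = -1/43 ≈ -0.023256)
B(n) = 7 - n
C(b) = 4*b (C(b) = (-5 + (7 - 1*(-2)))*b = (-5 + (7 + 2))*b = (-5 + 9)*b = 4*b)
W - 87*C(0) = -1/43 - 348*0 = -1/43 - 87*0 = -1/43 + 0 = -1/43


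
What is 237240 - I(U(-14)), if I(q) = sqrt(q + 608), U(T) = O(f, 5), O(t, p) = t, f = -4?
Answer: 237240 - 2*sqrt(151) ≈ 2.3722e+5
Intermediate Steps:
U(T) = -4
I(q) = sqrt(608 + q)
237240 - I(U(-14)) = 237240 - sqrt(608 - 4) = 237240 - sqrt(604) = 237240 - 2*sqrt(151)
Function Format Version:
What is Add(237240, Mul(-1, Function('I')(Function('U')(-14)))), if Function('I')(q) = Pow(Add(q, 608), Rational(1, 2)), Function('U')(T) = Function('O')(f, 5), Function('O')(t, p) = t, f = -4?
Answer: Add(237240, Mul(-2, Pow(151, Rational(1, 2)))) ≈ 2.3722e+5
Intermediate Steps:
Function('U')(T) = -4
Function('I')(q) = Pow(Add(608, q), Rational(1, 2))
Add(237240, Mul(-1, Function('I')(Function('U')(-14)))) = Add(237240, Mul(-1, Pow(Add(608, -4), Rational(1, 2)))) = Add(237240, Mul(-1, Pow(604, Rational(1, 2)))) = Add(237240, Mul(-1, Mul(2, Pow(151, Rational(1, 2))))) = Add(237240, Mul(-2, Pow(151, Rational(1, 2))))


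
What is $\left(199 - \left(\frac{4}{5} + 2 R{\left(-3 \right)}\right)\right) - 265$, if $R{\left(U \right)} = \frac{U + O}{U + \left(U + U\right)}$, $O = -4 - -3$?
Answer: $- \frac{3046}{45} \approx -67.689$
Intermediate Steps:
$O = -1$ ($O = -4 + 3 = -1$)
$R{\left(U \right)} = \frac{-1 + U}{3 U}$ ($R{\left(U \right)} = \frac{U - 1}{U + \left(U + U\right)} = \frac{-1 + U}{U + 2 U} = \frac{-1 + U}{3 U}$)
$\left(199 - \left(\frac{4}{5} + 2 R{\left(-3 \right)}\right)\right) - 265 = \left(199 + \left(\left(\frac{4}{-5} + \frac{0}{4}\right) - 2 \frac{-1 - 3}{3 \left(-3\right)}\right)\right) - 265 = \left(199 + \left(\left(4 \left(- \frac{1}{5}\right) + 0 \cdot \frac{1}{4}\right) - 2 \cdot \frac{1}{3} \left(- \frac{1}{3}\right) \left(-4\right)\right)\right) - 265 = \left(199 + \left(\left(- \frac{4}{5} + 0\right) - \frac{8}{9}\right)\right) - 265 = \left(199 - \frac{76}{45}\right) - 265 = \frac{8879}{45} - 265 = - \frac{3046}{45}$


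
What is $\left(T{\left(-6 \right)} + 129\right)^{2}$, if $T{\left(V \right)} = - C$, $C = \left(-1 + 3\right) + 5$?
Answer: $14884$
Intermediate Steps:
$C = 7$ ($C = 2 + 5 = 7$)
$T{\left(V \right)} = -7$ ($T{\left(V \right)} = \left(-1\right) 7 = -7$)
$\left(T{\left(-6 \right)} + 129\right)^{2} = \left(-7 + 129\right)^{2} = 122^{2} = 14884$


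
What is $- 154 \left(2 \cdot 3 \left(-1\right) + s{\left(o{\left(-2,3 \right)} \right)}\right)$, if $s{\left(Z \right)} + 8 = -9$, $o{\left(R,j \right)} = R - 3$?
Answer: $3542$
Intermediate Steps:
$o{\left(R,j \right)} = -3 + R$
$s{\left(Z \right)} = -17$ ($s{\left(Z \right)} = -8 - 9 = -17$)
$- 154 \left(2 \cdot 3 \left(-1\right) + s{\left(o{\left(-2,3 \right)} \right)}\right) = - 154 \left(2 \cdot 3 \left(-1\right) - 17\right) = - 154 \left(6 \left(-1\right) - 17\right) = - 154 \left(-6 - 17\right) = \left(-154\right) \left(-23\right) = 3542$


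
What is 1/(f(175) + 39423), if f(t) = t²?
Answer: 1/70048 ≈ 1.4276e-5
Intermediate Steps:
1/(f(175) + 39423) = 1/(175² + 39423) = 1/(30625 + 39423) = 1/70048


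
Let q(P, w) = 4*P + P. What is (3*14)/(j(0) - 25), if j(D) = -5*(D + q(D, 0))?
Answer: -42/25 ≈ -1.6800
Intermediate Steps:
q(P, w) = 5*P
j(D) = -30*D (j(D) = -5*(D + 5*D) = -30*D)
(3*14)/(j(0) - 25) = (3*14)/(-30*0 - 25) = 42/(0 - 25) = 42/(-25) = 42*(-1/25) = -42/25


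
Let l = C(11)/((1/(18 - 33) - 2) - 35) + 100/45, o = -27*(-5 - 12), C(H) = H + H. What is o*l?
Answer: 207825/278 ≈ 747.57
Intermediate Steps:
C(H) = 2*H
o = 459 (o = -27*(-17) = 459)
l = 4075/2502 (l = (2*11)/((1/(18 - 33) - 2) - 35) + 100/45 = 22/((1/(-15) - 2) - 35) + 100*(1/45) = 22/((-1/15 - 2) - 35) + 20/9 = 22/(-31/15 - 35) + 20/9 = 22/(-556/15) + 20/9 = 22*(-15/556) + 20/9 = -165/278 + 20/9 = 4075/2502 ≈ 1.6287)
o*l = 459*(4075/2502) = 207825/278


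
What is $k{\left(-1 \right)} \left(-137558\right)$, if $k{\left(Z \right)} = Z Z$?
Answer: $-137558$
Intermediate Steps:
$k{\left(Z \right)} = Z^{2}$
$k{\left(-1 \right)} \left(-137558\right) = \left(-1\right)^{2} \left(-137558\right) = 1 \left(-137558\right) = -137558$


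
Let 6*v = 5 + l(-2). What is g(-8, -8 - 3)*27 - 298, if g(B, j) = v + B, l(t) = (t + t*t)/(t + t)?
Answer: -1975/4 ≈ -493.75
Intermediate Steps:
l(t) = (t + t²)/(2*t) (l(t) = (t + t²)/((2*t)) = (t + t²)*(1/(2*t)) = (t + t²)/(2*t))
v = ¾ (v = (5 + (½ + (½)*(-2)))/6 = (5 + (½ - 1))/6 = (5 - ½)/6 = (⅙)*(9/2) = ¾ ≈ 0.75000)
g(B, j) = ¾ + B
g(-8, -8 - 3)*27 - 298 = (¾ - 8)*27 - 298 = -29/4*27 - 298 = -783/4 - 298 = -1975/4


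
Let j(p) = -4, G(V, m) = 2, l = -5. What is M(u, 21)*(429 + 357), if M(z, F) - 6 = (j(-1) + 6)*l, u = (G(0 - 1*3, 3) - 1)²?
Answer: -3144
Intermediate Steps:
u = 1 (u = (2 - 1)² = 1² = 1)
M(z, F) = -4 (M(z, F) = 6 + (-4 + 6)*(-5) = 6 + 2*(-5) = 6 - 10 = -4)
M(u, 21)*(429 + 357) = -4*(429 + 357) = -4*786 = -3144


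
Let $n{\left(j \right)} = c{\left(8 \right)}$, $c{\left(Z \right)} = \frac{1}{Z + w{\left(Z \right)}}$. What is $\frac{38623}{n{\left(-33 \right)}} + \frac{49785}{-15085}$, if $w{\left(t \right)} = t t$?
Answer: $\frac{8389832595}{3017} \approx 2.7809 \cdot 10^{6}$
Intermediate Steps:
$w{\left(t \right)} = t^{2}$
$c{\left(Z \right)} = \frac{1}{Z + Z^{2}}$
$n{\left(j \right)} = \frac{1}{72}$ ($n{\left(j \right)} = \frac{1}{8 \left(1 + 8\right)} = \frac{1}{8 \cdot 9} = \frac{1}{8} \cdot \frac{1}{9} = \frac{1}{72}$)
$\frac{38623}{n{\left(-33 \right)}} + \frac{49785}{-15085} = 38623 \frac{1}{\frac{1}{72}} + \frac{49785}{-15085} = 38623 \cdot 72 + 49785 \left(- \frac{1}{15085}\right) = 2780856 - \frac{9957}{3017} = \frac{8389832595}{3017}$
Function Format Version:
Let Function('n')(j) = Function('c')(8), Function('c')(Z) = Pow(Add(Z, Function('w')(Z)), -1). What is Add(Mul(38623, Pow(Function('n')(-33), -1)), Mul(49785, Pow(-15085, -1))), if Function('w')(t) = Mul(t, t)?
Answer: Rational(8389832595, 3017) ≈ 2.7809e+6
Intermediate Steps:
Function('w')(t) = Pow(t, 2)
Function('c')(Z) = Pow(Add(Z, Pow(Z, 2)), -1)
Function('n')(j) = Rational(1, 72) (Function('n')(j) = Mul(Pow(8, -1), Pow(Add(1, 8), -1)) = Mul(Rational(1, 8), Pow(9, -1)) = Mul(Rational(1, 8), Rational(1, 9)) = Rational(1, 72))
Add(Mul(38623, Pow(Function('n')(-33), -1)), Mul(49785, Pow(-15085, -1))) = Add(Mul(38623, Pow(Rational(1, 72), -1)), Mul(49785, Pow(-15085, -1))) = Add(Mul(38623, 72), Mul(49785, Rational(-1, 15085))) = Add(2780856, Rational(-9957, 3017)) = Rational(8389832595, 3017)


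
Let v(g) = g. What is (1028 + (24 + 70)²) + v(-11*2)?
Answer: 9842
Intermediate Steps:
(1028 + (24 + 70)²) + v(-11*2) = (1028 + (24 + 70)²) - 11*2 = (1028 + 94²) - 22 = (1028 + 8836) - 22 = 9864 - 22 = 9842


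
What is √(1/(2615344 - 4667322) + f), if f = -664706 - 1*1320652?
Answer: 25*I*√13375320990386978/2051978 ≈ 1409.0*I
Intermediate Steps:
f = -1985358 (f = -664706 - 1320652 = -1985358)
√(1/(2615344 - 4667322) + f) = √(1/(2615344 - 4667322) - 1985358) = √(1/(-2051978) - 1985358) = √(-1/2051978 - 1985358) = √(-4073910938125/2051978) = 25*I*√13375320990386978/2051978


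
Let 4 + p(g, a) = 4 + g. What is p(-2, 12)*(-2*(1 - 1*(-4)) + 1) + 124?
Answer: 142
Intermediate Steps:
p(g, a) = g (p(g, a) = -4 + (4 + g) = g)
p(-2, 12)*(-2*(1 - 1*(-4)) + 1) + 124 = -2*(-2*(1 - 1*(-4)) + 1) + 124 = -2*(-2*(1 + 4) + 1) + 124 = -2*(-2*5 + 1) + 124 = -2*(-10 + 1) + 124 = -2*(-9) + 124 = 18 + 124 = 142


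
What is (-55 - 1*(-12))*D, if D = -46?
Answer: 1978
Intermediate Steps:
(-55 - 1*(-12))*D = (-55 - 1*(-12))*(-46) = (-55 + 12)*(-46) = -43*(-46) = 1978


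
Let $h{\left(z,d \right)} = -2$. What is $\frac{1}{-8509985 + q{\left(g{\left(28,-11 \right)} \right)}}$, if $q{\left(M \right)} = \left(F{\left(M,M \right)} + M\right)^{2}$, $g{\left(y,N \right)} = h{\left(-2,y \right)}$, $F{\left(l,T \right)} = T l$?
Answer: $- \frac{1}{8509981} \approx -1.1751 \cdot 10^{-7}$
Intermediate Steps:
$g{\left(y,N \right)} = -2$
$q{\left(M \right)} = \left(M + M^{2}\right)^{2}$ ($q{\left(M \right)} = \left(M M + M\right)^{2} = \left(M^{2} + M\right)^{2} = \left(M + M^{2}\right)^{2}$)
$\frac{1}{-8509985 + q{\left(g{\left(28,-11 \right)} \right)}} = \frac{1}{-8509985 + \left(-2\right)^{2} \left(1 - 2\right)^{2}} = \frac{1}{-8509985 + 4 \left(-1\right)^{2}} = \frac{1}{-8509985 + 4 \cdot 1} = \frac{1}{-8509985 + 4} = \frac{1}{-8509981} = - \frac{1}{8509981}$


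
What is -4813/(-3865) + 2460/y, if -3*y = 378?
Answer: -1483577/81165 ≈ -18.279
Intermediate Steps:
y = -126 (y = -⅓*378 = -126)
-4813/(-3865) + 2460/y = -4813/(-3865) + 2460/(-126) = -4813*(-1/3865) + 2460*(-1/126) = 4813/3865 - 410/21 = -1483577/81165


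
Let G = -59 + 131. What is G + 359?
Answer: 431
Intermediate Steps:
G = 72
G + 359 = 72 + 359 = 431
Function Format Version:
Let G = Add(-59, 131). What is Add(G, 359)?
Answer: 431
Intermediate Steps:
G = 72
Add(G, 359) = Add(72, 359) = 431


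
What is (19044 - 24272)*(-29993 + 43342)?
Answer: -69788572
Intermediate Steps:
(19044 - 24272)*(-29993 + 43342) = -5228*13349 = -69788572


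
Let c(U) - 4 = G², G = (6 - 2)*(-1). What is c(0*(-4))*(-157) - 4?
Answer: -3144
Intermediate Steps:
G = -4 (G = 4*(-1) = -4)
c(U) = 20 (c(U) = 4 + (-4)² = 4 + 16 = 20)
c(0*(-4))*(-157) - 4 = 20*(-157) - 4 = -3140 - 4 = -3144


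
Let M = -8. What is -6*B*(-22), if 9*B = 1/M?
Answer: -11/6 ≈ -1.8333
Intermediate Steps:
B = -1/72 (B = (⅑)/(-8) = (⅑)*(-⅛) = -1/72 ≈ -0.013889)
-6*B*(-22) = -6*(-1/72)*(-22) = (1/12)*(-22) = -11/6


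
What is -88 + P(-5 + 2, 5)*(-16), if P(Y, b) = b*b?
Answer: -488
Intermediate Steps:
P(Y, b) = b²
-88 + P(-5 + 2, 5)*(-16) = -88 + 5²*(-16) = -88 + 25*(-16) = -88 - 400 = -488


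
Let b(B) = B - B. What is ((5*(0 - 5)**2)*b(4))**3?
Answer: 0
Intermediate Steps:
b(B) = 0
((5*(0 - 5)**2)*b(4))**3 = ((5*(0 - 5)**2)*0)**3 = ((5*(-5)**2)*0)**3 = ((5*25)*0)**3 = (125*0)**3 = 0**3 = 0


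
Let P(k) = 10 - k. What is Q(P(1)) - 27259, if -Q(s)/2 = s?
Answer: -27277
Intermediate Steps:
Q(s) = -2*s
Q(P(1)) - 27259 = -2*(10 - 1*1) - 27259 = -2*(10 - 1) - 27259 = -2*9 - 27259 = -18 - 27259 = -27277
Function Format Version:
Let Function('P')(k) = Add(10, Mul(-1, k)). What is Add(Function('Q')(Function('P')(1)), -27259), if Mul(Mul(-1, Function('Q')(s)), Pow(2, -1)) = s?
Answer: -27277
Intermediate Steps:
Function('Q')(s) = Mul(-2, s)
Add(Function('Q')(Function('P')(1)), -27259) = Add(Mul(-2, Add(10, Mul(-1, 1))), -27259) = Add(Mul(-2, Add(10, -1)), -27259) = Add(Mul(-2, 9), -27259) = Add(-18, -27259) = -27277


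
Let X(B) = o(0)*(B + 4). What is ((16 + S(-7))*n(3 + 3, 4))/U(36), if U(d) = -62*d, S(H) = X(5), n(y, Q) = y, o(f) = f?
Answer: -4/93 ≈ -0.043011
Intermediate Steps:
X(B) = 0 (X(B) = 0*(B + 4) = 0*(4 + B) = 0)
S(H) = 0
((16 + S(-7))*n(3 + 3, 4))/U(36) = ((16 + 0)*(3 + 3))/((-62*36)) = (16*6)/(-2232) = 96*(-1/2232) = -4/93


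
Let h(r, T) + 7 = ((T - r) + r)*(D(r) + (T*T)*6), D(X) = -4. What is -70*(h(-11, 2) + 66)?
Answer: -6930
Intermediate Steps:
h(r, T) = -7 + T*(-4 + 6*T²) (h(r, T) = -7 + ((T - r) + r)*(-4 + (T*T)*6) = -7 + T*(-4 + T²*6) = -7 + T*(-4 + 6*T²))
-70*(h(-11, 2) + 66) = -70*((-7 - 4*2 + 6*2³) + 66) = -70*((-7 - 8 + 6*8) + 66) = -70*((-7 - 8 + 48) + 66) = -70*(33 + 66) = -70*99 = -6930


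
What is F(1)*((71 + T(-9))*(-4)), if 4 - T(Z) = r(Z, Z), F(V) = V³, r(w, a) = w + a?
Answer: -372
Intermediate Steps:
r(w, a) = a + w
T(Z) = 4 - 2*Z (T(Z) = 4 - (Z + Z) = 4 - 2*Z)
F(1)*((71 + T(-9))*(-4)) = 1³*((71 + (4 - 2*(-9)))*(-4)) = 1*((71 + (4 + 18))*(-4)) = 1*((71 + 22)*(-4)) = 1*(93*(-4)) = 1*(-372) = -372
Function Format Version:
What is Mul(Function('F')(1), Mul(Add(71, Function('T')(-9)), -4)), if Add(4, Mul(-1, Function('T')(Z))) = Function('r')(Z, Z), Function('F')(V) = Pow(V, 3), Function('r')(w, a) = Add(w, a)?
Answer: -372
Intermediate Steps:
Function('r')(w, a) = Add(a, w)
Function('T')(Z) = Add(4, Mul(-2, Z)) (Function('T')(Z) = Add(4, Mul(-1, Add(Z, Z))) = Add(4, Mul(-1, Mul(2, Z))) = Add(4, Mul(-2, Z)))
Mul(Function('F')(1), Mul(Add(71, Function('T')(-9)), -4)) = Mul(Pow(1, 3), Mul(Add(71, Add(4, Mul(-2, -9))), -4)) = Mul(1, Mul(Add(71, Add(4, 18)), -4)) = Mul(1, Mul(Add(71, 22), -4)) = Mul(1, Mul(93, -4)) = Mul(1, -372) = -372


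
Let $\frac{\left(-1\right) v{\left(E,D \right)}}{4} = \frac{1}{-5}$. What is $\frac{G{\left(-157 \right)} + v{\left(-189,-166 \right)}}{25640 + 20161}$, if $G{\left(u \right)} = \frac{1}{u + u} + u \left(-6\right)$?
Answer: $\frac{493397}{23969190} \approx 0.020585$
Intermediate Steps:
$v{\left(E,D \right)} = \frac{4}{5}$ ($v{\left(E,D \right)} = - \frac{4}{-5} = \left(-4\right) \left(- \frac{1}{5}\right) = \frac{4}{5}$)
$G{\left(u \right)} = \frac{1}{2 u} - 6 u$
$\frac{G{\left(-157 \right)} + v{\left(-189,-166 \right)}}{25640 + 20161} = \frac{\left(\frac{1}{2 \left(-157\right)} - -942\right) + \frac{4}{5}}{25640 + 20161} = \frac{\left(\frac{1}{2} \left(- \frac{1}{157}\right) + 942\right) + \frac{4}{5}}{45801} = \left(\left(- \frac{1}{314} + 942\right) + \frac{4}{5}\right) \frac{1}{45801} = \left(\frac{295787}{314} + \frac{4}{5}\right) \frac{1}{45801} = \frac{1480191}{1570} \cdot \frac{1}{45801} = \frac{493397}{23969190}$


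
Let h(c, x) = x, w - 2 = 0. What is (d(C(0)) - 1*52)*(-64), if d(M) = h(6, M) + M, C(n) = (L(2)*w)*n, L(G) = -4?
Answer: 3328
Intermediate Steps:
w = 2 (w = 2 + 0 = 2)
C(n) = -8*n (C(n) = (-4*2)*n = -8*n)
d(M) = 2*M (d(M) = M + M = 2*M)
(d(C(0)) - 1*52)*(-64) = (2*(-8*0) - 1*52)*(-64) = (2*0 - 52)*(-64) = (0 - 52)*(-64) = -52*(-64) = 3328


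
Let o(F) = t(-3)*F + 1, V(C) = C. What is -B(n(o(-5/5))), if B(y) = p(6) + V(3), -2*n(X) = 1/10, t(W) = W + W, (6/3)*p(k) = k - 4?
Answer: -4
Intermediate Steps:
p(k) = -2 + k/2 (p(k) = (k - 4)/2 = (-4 + k)/2 = -2 + k/2)
t(W) = 2*W
o(F) = 1 - 6*F (o(F) = (2*(-3))*F + 1 = -6*F + 1 = 1 - 6*F)
n(X) = -1/20 (n(X) = -½/10 = -½*⅒ = -1/20)
B(y) = 4 (B(y) = (-2 + (½)*6) + 3 = (-2 + 3) + 3 = 1 + 3 = 4)
-B(n(o(-5/5))) = -1*4 = -4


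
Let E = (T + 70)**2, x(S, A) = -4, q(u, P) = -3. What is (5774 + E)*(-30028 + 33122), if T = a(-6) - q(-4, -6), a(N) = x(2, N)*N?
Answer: 46976202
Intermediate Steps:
a(N) = -4*N
T = 27 (T = -4*(-6) - 1*(-3) = 24 + 3 = 27)
E = 9409 (E = (27 + 70)**2 = 97**2 = 9409)
(5774 + E)*(-30028 + 33122) = (5774 + 9409)*(-30028 + 33122) = 15183*3094 = 46976202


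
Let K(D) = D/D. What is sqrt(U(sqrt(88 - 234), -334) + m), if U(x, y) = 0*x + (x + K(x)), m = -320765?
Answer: sqrt(-320764 + I*sqrt(146)) ≈ 0.01 + 566.36*I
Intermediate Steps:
K(D) = 1
U(x, y) = 1 + x (U(x, y) = 0*x + (x + 1) = 0 + (1 + x) = 1 + x)
sqrt(U(sqrt(88 - 234), -334) + m) = sqrt((1 + sqrt(88 - 234)) - 320765) = sqrt((1 + sqrt(-146)) - 320765) = sqrt((1 + I*sqrt(146)) - 320765) = sqrt(-320764 + I*sqrt(146))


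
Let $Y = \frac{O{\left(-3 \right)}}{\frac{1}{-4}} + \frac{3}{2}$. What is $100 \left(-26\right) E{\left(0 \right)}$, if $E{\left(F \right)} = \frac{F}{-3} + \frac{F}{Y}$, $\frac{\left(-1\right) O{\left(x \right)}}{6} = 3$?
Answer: $0$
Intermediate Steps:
$O{\left(x \right)} = -18$ ($O{\left(x \right)} = \left(-6\right) 3 = -18$)
$Y = \frac{147}{2}$ ($Y = - \frac{18}{\frac{1}{-4}} + \frac{3}{2} = - \frac{18}{- \frac{1}{4}} + 3 \cdot \frac{1}{2} = \left(-18\right) \left(-4\right) + \frac{3}{2} = 72 + \frac{3}{2} = \frac{147}{2} \approx 73.5$)
$E{\left(F \right)} = - \frac{47 F}{147}$ ($E{\left(F \right)} = \frac{F}{-3} + \frac{F}{\frac{147}{2}} = F \left(- \frac{1}{3}\right) + F \frac{2}{147} = - \frac{F}{3} + \frac{2 F}{147} = - \frac{47 F}{147}$)
$100 \left(-26\right) E{\left(0 \right)} = 100 \left(-26\right) \left(\left(- \frac{47}{147}\right) 0\right) = \left(-2600\right) 0 = 0$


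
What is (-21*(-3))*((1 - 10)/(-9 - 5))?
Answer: 81/2 ≈ 40.500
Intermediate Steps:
(-21*(-3))*((1 - 10)/(-9 - 5)) = 63*(-9/(-14)) = 63*(-9*(-1/14)) = 63*(9/14) = 81/2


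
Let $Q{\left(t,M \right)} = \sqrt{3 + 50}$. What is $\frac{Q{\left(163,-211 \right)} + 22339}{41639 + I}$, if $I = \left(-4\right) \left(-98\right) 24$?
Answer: $\frac{22339}{51047} + \frac{\sqrt{53}}{51047} \approx 0.43776$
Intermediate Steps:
$Q{\left(t,M \right)} = \sqrt{53}$
$I = 9408$ ($I = 392 \cdot 24 = 9408$)
$\frac{Q{\left(163,-211 \right)} + 22339}{41639 + I} = \frac{\sqrt{53} + 22339}{41639 + 9408} = \frac{22339 + \sqrt{53}}{51047} = \left(22339 + \sqrt{53}\right) \frac{1}{51047} = \frac{22339}{51047} + \frac{\sqrt{53}}{51047}$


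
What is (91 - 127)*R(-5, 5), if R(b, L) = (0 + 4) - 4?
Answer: 0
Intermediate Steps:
R(b, L) = 0 (R(b, L) = 4 - 4 = 0)
(91 - 127)*R(-5, 5) = (91 - 127)*0 = -36*0 = 0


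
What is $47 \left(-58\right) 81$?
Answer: $-220806$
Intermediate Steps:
$47 \left(-58\right) 81 = \left(-2726\right) 81 = -220806$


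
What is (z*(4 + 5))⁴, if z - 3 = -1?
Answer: 104976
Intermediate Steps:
z = 2 (z = 3 - 1 = 2)
(z*(4 + 5))⁴ = (2*(4 + 5))⁴ = (2*9)⁴ = 18⁴ = 104976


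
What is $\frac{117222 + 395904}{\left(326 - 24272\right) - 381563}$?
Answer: $- \frac{513126}{405509} \approx -1.2654$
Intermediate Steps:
$\frac{117222 + 395904}{\left(326 - 24272\right) - 381563} = \frac{513126}{\left(326 - 24272\right) - 381563} = \frac{513126}{-23946 - 381563} = \frac{513126}{-405509} = 513126 \left(- \frac{1}{405509}\right) = - \frac{513126}{405509}$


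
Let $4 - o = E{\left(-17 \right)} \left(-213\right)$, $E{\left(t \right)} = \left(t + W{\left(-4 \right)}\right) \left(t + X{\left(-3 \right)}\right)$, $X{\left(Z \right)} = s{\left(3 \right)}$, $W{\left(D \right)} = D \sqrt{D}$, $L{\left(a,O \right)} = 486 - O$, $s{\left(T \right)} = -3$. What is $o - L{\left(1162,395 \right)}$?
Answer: $72333 + 34080 i \approx 72333.0 + 34080.0 i$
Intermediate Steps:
$W{\left(D \right)} = D^{\frac{3}{2}}$
$X{\left(Z \right)} = -3$
$E{\left(t \right)} = \left(-3 + t\right) \left(t - 8 i\right)$ ($E{\left(t \right)} = \left(t + \left(-4\right)^{\frac{3}{2}}\right) \left(t - 3\right) = \left(t - 8 i\right) \left(-3 + t\right) = \left(-3 + t\right) \left(t - 8 i\right)$)
$o = 72424 + 34080 i$ ($o = 4 - \left(\left(-17\right)^{2} - -51 + 24 i - 8 i \left(-17\right)\right) \left(-213\right) = 4 - \left(289 + 51 + 24 i + 136 i\right) \left(-213\right) = 4 - \left(340 + 160 i\right) \left(-213\right) = 4 - \left(-72420 - 34080 i\right) = 4 + \left(72420 + 34080 i\right) = 72424 + 34080 i \approx 72424.0 + 34080.0 i$)
$o - L{\left(1162,395 \right)} = \left(72424 + 34080 i\right) - \left(486 - 395\right) = \left(72424 + 34080 i\right) - 91 = 72333 + 34080 i$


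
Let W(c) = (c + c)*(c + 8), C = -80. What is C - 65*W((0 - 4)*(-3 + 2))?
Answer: -6320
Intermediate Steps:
W(c) = 2*c*(8 + c) (W(c) = (2*c)*(8 + c) = 2*c*(8 + c))
C - 65*W((0 - 4)*(-3 + 2)) = -80 - 130*(0 - 4)*(-3 + 2)*(8 + (0 - 4)*(-3 + 2)) = -80 - 130*(-4*(-1))*(8 - 4*(-1)) = -80 - 130*4*(8 + 4) = -80 - 130*4*12 = -80 - 65*96 = -80 - 6240 = -6320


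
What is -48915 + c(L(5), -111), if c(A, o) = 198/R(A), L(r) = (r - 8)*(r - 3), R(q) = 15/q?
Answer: -244971/5 ≈ -48994.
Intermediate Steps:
L(r) = (-8 + r)*(-3 + r)
c(A, o) = 66*A/5 (c(A, o) = 198/((15/A)) = 198*(A/15) = 66*A/5)
-48915 + c(L(5), -111) = -48915 + 66*(24 + 5² - 11*5)/5 = -48915 + 66*(24 + 25 - 55)/5 = -48915 + (66/5)*(-6) = -48915 - 396/5 = -244971/5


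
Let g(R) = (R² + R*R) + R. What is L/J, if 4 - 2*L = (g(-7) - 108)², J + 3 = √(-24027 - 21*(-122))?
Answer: 95/4772 + 285*I*√265/4772 ≈ 0.019908 + 0.97223*I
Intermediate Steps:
J = -3 + 9*I*√265 (J = -3 + √(-24027 - 21*(-122)) = -3 + √(-24027 + 2562) = -3 + √(-21465) = -3 + 9*I*√265 ≈ -3.0 + 146.51*I)
g(R) = R + 2*R² (g(R) = (R² + R²) + R = 2*R² + R = R + 2*R²)
L = -285/2 (L = 2 - (-7*(1 + 2*(-7)) - 108)²/2 = 2 - (-7*(1 - 14) - 108)²/2 = 2 - (-7*(-13) - 108)²/2 = 2 - (91 - 108)²/2 = 2 - ½*(-17)² = 2 - ½*289 = 2 - 289/2 = -285/2 ≈ -142.50)
L/J = -285/(2*(-3 + 9*I*√265))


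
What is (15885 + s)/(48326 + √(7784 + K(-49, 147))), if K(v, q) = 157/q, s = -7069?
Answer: 62628176352/343302990167 - 61712*√3433215/343302990167 ≈ 0.18210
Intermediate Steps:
(15885 + s)/(48326 + √(7784 + K(-49, 147))) = (15885 - 7069)/(48326 + √(7784 + 157/147)) = 8816/(48326 + √(7784 + 157*(1/147))) = 8816/(48326 + √(7784 + 157/147)) = 8816/(48326 + √(1144405/147)) = 8816/(48326 + √3433215/21)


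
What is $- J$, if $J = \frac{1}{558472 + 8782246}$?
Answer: $- \frac{1}{9340718} \approx -1.0706 \cdot 10^{-7}$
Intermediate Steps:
$J = \frac{1}{9340718} \approx 1.0706 \cdot 10^{-7}$
$- J = \left(-1\right) \frac{1}{9340718} = - \frac{1}{9340718}$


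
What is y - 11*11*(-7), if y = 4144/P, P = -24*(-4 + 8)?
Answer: 4823/6 ≈ 803.83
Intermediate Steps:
P = -96 (P = -24*4 = -96)
y = -259/6 (y = 4144/(-96) = 4144*(-1/96) = -259/6 ≈ -43.167)
y - 11*11*(-7) = -259/6 - 11*11*(-7) = -259/6 - 121*(-7) = -259/6 - 1*(-847) = -259/6 + 847 = 4823/6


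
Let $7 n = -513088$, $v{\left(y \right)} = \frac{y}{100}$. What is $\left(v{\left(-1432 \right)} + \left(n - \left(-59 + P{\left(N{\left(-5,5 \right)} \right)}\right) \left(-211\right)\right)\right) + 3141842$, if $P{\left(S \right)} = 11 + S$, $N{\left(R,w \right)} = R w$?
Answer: $\frac{534297119}{175} \approx 3.0531 \cdot 10^{6}$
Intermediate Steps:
$v{\left(y \right)} = \frac{y}{100}$
$n = - \frac{513088}{7}$ ($n = \frac{1}{7} \left(-513088\right) = - \frac{513088}{7} \approx -73298.0$)
$\left(v{\left(-1432 \right)} + \left(n - \left(-59 + P{\left(N{\left(-5,5 \right)} \right)}\right) \left(-211\right)\right)\right) + 3141842 = \left(\frac{1}{100} \left(-1432\right) - \left(\frac{513088}{7} + \left(-59 + \left(11 - 25\right)\right) \left(-211\right)\right)\right) + 3141842 = \left(- \frac{358}{25} - \left(\frac{513088}{7} + \left(-59 + \left(11 - 25\right)\right) \left(-211\right)\right)\right) + 3141842 = \left(- \frac{358}{25} - \left(\frac{513088}{7} + \left(-59 - 14\right) \left(-211\right)\right)\right) + 3141842 = \left(- \frac{358}{25} - \left(\frac{513088}{7} - -15403\right)\right) + 3141842 = \left(- \frac{358}{25} - \frac{620909}{7}\right) + 3141842 = - \frac{15525231}{175} + 3141842 = \frac{534297119}{175}$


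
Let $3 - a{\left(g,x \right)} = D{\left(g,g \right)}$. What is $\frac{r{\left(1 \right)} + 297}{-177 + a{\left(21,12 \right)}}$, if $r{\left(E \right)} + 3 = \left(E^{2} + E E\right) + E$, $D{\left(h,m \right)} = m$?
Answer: $- \frac{99}{65} \approx -1.5231$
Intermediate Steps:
$a{\left(g,x \right)} = 3 - g$
$r{\left(E \right)} = -3 + E + 2 E^{2}$ ($r{\left(E \right)} = -3 + \left(\left(E^{2} + E E\right) + E\right) = -3 + \left(\left(E^{2} + E^{2}\right) + E\right) = -3 + \left(2 E^{2} + E\right) = -3 + \left(E + 2 E^{2}\right) = -3 + E + 2 E^{2}$)
$\frac{r{\left(1 \right)} + 297}{-177 + a{\left(21,12 \right)}} = \frac{\left(-3 + 1 + 2 \cdot 1^{2}\right) + 297}{-177 + \left(3 - 21\right)} = \frac{\left(-3 + 1 + 2 \cdot 1\right) + 297}{-177 + \left(3 - 21\right)} = \frac{\left(-3 + 1 + 2\right) + 297}{-177 - 18} = \frac{0 + 297}{-195} = 297 \left(- \frac{1}{195}\right) = - \frac{99}{65}$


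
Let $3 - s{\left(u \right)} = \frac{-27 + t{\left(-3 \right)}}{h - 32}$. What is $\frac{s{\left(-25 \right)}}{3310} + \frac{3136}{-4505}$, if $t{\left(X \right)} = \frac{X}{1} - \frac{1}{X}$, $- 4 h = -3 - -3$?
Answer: $- \frac{199119773}{286301760} \approx -0.69549$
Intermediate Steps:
$h = 0$ ($h = - \frac{-3 - -3}{4} = - \frac{-3 + 3}{4} = \left(- \frac{1}{4}\right) 0 = 0$)
$t{\left(X \right)} = X - \frac{1}{X}$ ($t{\left(X \right)} = X 1 - \frac{1}{X} = X - \frac{1}{X}$)
$s{\left(u \right)} = \frac{199}{96}$ ($s{\left(u \right)} = 3 - \frac{-27 - \frac{8}{3}}{0 - 32} = 3 - \frac{-27 - \frac{8}{3}}{-32} = 3 - \left(-27 + \left(-3 + \frac{1}{3}\right)\right) \left(- \frac{1}{32}\right) = 3 - \left(-27 - \frac{8}{3}\right) \left(- \frac{1}{32}\right) = 3 - \left(- \frac{89}{3}\right) \left(- \frac{1}{32}\right) = 3 - \frac{89}{96} = \frac{199}{96}$)
$\frac{s{\left(-25 \right)}}{3310} + \frac{3136}{-4505} = \frac{199}{96 \cdot 3310} + \frac{3136}{-4505} = \frac{199}{96} \cdot \frac{1}{3310} + 3136 \left(- \frac{1}{4505}\right) = \frac{199}{317760} - \frac{3136}{4505} = - \frac{199119773}{286301760}$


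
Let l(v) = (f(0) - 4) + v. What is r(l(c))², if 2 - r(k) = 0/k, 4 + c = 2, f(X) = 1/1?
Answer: 4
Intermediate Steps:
f(X) = 1
c = -2 (c = -4 + 2 = -2)
l(v) = -3 + v (l(v) = (1 - 4) + v = -3 + v)
r(k) = 2 (r(k) = 2 - 0/k = 2 - 1*0 = 2 + 0 = 2)
r(l(c))² = 2² = 4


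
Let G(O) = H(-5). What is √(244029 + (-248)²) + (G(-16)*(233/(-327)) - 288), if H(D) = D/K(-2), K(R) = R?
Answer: -189517/654 + √305533 ≈ 262.97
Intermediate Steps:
H(D) = -D/2 (H(D) = D/(-2) = D*(-½) = -D/2)
G(O) = 5/2 (G(O) = -½*(-5) = 5/2)
√(244029 + (-248)²) + (G(-16)*(233/(-327)) - 288) = √(244029 + (-248)²) + (5*(233/(-327))/2 - 288) = √(244029 + 61504) + (5*(233*(-1/327))/2 - 288) = √305533 + ((5/2)*(-233/327) - 288) = √305533 + (-1165/654 - 288) = √305533 - 189517/654 = -189517/654 + √305533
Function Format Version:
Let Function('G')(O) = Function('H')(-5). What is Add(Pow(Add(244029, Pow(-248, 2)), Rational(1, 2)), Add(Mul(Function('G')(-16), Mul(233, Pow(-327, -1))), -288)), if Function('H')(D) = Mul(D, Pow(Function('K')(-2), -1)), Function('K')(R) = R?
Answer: Add(Rational(-189517, 654), Pow(305533, Rational(1, 2))) ≈ 262.97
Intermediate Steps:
Function('H')(D) = Mul(Rational(-1, 2), D) (Function('H')(D) = Mul(D, Pow(-2, -1)) = Mul(D, Rational(-1, 2)) = Mul(Rational(-1, 2), D))
Function('G')(O) = Rational(5, 2) (Function('G')(O) = Mul(Rational(-1, 2), -5) = Rational(5, 2))
Add(Pow(Add(244029, Pow(-248, 2)), Rational(1, 2)), Add(Mul(Function('G')(-16), Mul(233, Pow(-327, -1))), -288)) = Add(Pow(Add(244029, Pow(-248, 2)), Rational(1, 2)), Add(Mul(Rational(5, 2), Mul(233, Pow(-327, -1))), -288)) = Add(Pow(Add(244029, 61504), Rational(1, 2)), Add(Mul(Rational(5, 2), Mul(233, Rational(-1, 327))), -288)) = Add(Pow(305533, Rational(1, 2)), Add(Mul(Rational(5, 2), Rational(-233, 327)), -288)) = Add(Pow(305533, Rational(1, 2)), Add(Rational(-1165, 654), -288)) = Add(Pow(305533, Rational(1, 2)), Rational(-189517, 654)) = Add(Rational(-189517, 654), Pow(305533, Rational(1, 2)))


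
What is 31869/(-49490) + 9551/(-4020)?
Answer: -60079237/19894980 ≈ -3.0198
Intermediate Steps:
31869/(-49490) + 9551/(-4020) = 31869*(-1/49490) + 9551*(-1/4020) = -31869/49490 - 9551/4020 = -60079237/19894980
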